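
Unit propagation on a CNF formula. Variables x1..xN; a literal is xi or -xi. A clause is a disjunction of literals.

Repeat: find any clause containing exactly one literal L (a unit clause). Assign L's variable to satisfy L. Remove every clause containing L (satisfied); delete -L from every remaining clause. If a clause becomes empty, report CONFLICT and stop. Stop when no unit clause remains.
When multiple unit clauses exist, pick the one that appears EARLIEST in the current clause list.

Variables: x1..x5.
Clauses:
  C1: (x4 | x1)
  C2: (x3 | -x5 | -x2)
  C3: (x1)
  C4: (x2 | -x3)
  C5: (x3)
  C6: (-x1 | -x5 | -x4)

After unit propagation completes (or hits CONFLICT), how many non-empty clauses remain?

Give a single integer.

Answer: 1

Derivation:
unit clause [1] forces x1=T; simplify:
  drop -1 from [-1, -5, -4] -> [-5, -4]
  satisfied 2 clause(s); 4 remain; assigned so far: [1]
unit clause [3] forces x3=T; simplify:
  drop -3 from [2, -3] -> [2]
  satisfied 2 clause(s); 2 remain; assigned so far: [1, 3]
unit clause [2] forces x2=T; simplify:
  satisfied 1 clause(s); 1 remain; assigned so far: [1, 2, 3]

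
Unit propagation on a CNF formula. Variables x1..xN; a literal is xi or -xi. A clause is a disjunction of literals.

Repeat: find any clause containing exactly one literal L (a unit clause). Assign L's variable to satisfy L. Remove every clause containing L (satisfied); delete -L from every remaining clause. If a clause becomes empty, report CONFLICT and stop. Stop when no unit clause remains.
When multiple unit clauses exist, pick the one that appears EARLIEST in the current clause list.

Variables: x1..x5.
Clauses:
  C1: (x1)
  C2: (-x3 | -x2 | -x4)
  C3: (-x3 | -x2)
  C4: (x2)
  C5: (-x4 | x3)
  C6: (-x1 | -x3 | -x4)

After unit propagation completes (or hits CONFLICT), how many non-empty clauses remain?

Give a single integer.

Answer: 0

Derivation:
unit clause [1] forces x1=T; simplify:
  drop -1 from [-1, -3, -4] -> [-3, -4]
  satisfied 1 clause(s); 5 remain; assigned so far: [1]
unit clause [2] forces x2=T; simplify:
  drop -2 from [-3, -2, -4] -> [-3, -4]
  drop -2 from [-3, -2] -> [-3]
  satisfied 1 clause(s); 4 remain; assigned so far: [1, 2]
unit clause [-3] forces x3=F; simplify:
  drop 3 from [-4, 3] -> [-4]
  satisfied 3 clause(s); 1 remain; assigned so far: [1, 2, 3]
unit clause [-4] forces x4=F; simplify:
  satisfied 1 clause(s); 0 remain; assigned so far: [1, 2, 3, 4]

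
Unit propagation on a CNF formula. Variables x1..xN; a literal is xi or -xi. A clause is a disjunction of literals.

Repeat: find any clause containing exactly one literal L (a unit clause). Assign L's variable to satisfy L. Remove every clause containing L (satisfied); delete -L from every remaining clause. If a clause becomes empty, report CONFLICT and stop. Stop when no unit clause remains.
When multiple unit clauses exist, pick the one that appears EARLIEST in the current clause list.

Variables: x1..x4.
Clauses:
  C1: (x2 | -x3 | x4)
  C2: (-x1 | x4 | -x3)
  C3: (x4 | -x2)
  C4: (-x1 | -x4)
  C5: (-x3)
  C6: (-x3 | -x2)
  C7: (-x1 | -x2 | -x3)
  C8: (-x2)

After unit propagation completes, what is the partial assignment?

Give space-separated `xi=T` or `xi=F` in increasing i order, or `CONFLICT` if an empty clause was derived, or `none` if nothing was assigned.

unit clause [-3] forces x3=F; simplify:
  satisfied 5 clause(s); 3 remain; assigned so far: [3]
unit clause [-2] forces x2=F; simplify:
  satisfied 2 clause(s); 1 remain; assigned so far: [2, 3]

Answer: x2=F x3=F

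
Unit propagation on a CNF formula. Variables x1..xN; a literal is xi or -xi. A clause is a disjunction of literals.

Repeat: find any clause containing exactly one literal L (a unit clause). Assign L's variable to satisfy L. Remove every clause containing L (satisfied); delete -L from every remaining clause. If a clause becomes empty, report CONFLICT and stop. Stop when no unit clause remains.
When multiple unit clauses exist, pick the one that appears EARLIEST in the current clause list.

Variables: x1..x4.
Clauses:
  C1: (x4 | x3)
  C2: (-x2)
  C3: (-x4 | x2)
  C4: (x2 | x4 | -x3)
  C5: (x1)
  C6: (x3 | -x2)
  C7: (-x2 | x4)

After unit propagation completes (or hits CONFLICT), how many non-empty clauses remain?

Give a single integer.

Answer: 1

Derivation:
unit clause [-2] forces x2=F; simplify:
  drop 2 from [-4, 2] -> [-4]
  drop 2 from [2, 4, -3] -> [4, -3]
  satisfied 3 clause(s); 4 remain; assigned so far: [2]
unit clause [-4] forces x4=F; simplify:
  drop 4 from [4, 3] -> [3]
  drop 4 from [4, -3] -> [-3]
  satisfied 1 clause(s); 3 remain; assigned so far: [2, 4]
unit clause [3] forces x3=T; simplify:
  drop -3 from [-3] -> [] (empty!)
  satisfied 1 clause(s); 2 remain; assigned so far: [2, 3, 4]
CONFLICT (empty clause)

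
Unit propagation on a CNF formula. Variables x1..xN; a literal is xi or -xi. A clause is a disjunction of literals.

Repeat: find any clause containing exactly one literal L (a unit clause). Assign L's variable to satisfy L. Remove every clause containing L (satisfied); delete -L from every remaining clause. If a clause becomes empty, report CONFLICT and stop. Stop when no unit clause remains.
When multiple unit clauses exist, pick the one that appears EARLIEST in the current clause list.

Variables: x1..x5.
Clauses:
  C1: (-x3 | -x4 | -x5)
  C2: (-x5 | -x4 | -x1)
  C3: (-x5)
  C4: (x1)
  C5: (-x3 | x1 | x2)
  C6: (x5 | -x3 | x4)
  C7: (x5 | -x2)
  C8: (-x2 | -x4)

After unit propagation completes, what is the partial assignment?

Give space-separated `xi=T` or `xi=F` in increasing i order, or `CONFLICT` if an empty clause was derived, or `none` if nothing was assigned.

unit clause [-5] forces x5=F; simplify:
  drop 5 from [5, -3, 4] -> [-3, 4]
  drop 5 from [5, -2] -> [-2]
  satisfied 3 clause(s); 5 remain; assigned so far: [5]
unit clause [1] forces x1=T; simplify:
  satisfied 2 clause(s); 3 remain; assigned so far: [1, 5]
unit clause [-2] forces x2=F; simplify:
  satisfied 2 clause(s); 1 remain; assigned so far: [1, 2, 5]

Answer: x1=T x2=F x5=F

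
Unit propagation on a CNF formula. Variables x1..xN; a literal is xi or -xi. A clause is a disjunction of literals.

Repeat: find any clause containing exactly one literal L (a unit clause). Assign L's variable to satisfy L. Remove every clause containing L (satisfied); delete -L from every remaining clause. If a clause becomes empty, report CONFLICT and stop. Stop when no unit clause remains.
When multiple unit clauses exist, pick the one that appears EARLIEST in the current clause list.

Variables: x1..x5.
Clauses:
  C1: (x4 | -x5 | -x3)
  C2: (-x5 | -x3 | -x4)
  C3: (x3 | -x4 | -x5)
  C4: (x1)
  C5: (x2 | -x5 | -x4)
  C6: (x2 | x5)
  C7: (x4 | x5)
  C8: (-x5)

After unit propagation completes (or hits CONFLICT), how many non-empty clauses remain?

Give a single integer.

unit clause [1] forces x1=T; simplify:
  satisfied 1 clause(s); 7 remain; assigned so far: [1]
unit clause [-5] forces x5=F; simplify:
  drop 5 from [2, 5] -> [2]
  drop 5 from [4, 5] -> [4]
  satisfied 5 clause(s); 2 remain; assigned so far: [1, 5]
unit clause [2] forces x2=T; simplify:
  satisfied 1 clause(s); 1 remain; assigned so far: [1, 2, 5]
unit clause [4] forces x4=T; simplify:
  satisfied 1 clause(s); 0 remain; assigned so far: [1, 2, 4, 5]

Answer: 0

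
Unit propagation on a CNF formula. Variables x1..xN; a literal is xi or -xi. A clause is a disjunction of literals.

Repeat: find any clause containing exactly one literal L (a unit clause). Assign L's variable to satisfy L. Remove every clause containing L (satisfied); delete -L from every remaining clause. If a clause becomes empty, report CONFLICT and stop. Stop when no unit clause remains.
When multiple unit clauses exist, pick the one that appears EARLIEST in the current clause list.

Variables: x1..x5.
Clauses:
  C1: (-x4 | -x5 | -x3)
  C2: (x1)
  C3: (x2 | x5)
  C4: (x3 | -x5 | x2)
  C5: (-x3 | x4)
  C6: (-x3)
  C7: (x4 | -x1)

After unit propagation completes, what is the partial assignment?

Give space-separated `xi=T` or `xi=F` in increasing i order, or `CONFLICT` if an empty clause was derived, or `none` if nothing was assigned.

Answer: x1=T x3=F x4=T

Derivation:
unit clause [1] forces x1=T; simplify:
  drop -1 from [4, -1] -> [4]
  satisfied 1 clause(s); 6 remain; assigned so far: [1]
unit clause [-3] forces x3=F; simplify:
  drop 3 from [3, -5, 2] -> [-5, 2]
  satisfied 3 clause(s); 3 remain; assigned so far: [1, 3]
unit clause [4] forces x4=T; simplify:
  satisfied 1 clause(s); 2 remain; assigned so far: [1, 3, 4]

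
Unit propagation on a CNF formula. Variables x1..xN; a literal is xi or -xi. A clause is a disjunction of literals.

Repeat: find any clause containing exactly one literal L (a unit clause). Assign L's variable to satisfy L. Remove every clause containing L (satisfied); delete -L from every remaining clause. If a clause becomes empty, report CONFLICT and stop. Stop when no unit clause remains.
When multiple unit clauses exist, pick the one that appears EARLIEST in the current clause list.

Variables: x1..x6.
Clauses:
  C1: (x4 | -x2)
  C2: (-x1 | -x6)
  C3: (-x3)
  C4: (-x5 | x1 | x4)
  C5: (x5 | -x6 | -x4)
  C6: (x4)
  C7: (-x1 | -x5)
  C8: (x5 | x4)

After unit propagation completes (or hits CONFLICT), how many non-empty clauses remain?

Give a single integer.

Answer: 3

Derivation:
unit clause [-3] forces x3=F; simplify:
  satisfied 1 clause(s); 7 remain; assigned so far: [3]
unit clause [4] forces x4=T; simplify:
  drop -4 from [5, -6, -4] -> [5, -6]
  satisfied 4 clause(s); 3 remain; assigned so far: [3, 4]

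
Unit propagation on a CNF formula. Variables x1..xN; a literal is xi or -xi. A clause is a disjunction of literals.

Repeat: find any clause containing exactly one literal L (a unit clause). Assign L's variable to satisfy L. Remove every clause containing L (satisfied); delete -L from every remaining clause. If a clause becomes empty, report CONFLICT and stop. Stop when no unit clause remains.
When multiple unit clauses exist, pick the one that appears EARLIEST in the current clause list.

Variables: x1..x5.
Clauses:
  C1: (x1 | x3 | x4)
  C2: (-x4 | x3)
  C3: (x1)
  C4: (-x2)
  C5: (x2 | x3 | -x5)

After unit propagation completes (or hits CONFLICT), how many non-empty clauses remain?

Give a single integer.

Answer: 2

Derivation:
unit clause [1] forces x1=T; simplify:
  satisfied 2 clause(s); 3 remain; assigned so far: [1]
unit clause [-2] forces x2=F; simplify:
  drop 2 from [2, 3, -5] -> [3, -5]
  satisfied 1 clause(s); 2 remain; assigned so far: [1, 2]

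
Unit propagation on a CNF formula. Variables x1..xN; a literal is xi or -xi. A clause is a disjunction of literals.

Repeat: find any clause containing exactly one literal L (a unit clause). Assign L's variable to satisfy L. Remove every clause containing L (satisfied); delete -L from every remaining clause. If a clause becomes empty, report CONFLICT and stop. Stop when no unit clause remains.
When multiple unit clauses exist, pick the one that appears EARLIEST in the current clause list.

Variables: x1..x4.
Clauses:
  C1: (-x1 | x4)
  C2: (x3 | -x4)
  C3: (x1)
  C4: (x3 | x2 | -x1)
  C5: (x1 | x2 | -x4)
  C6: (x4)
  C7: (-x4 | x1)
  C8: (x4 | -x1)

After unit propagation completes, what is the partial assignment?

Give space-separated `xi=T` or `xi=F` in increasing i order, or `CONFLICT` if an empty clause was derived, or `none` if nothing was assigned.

unit clause [1] forces x1=T; simplify:
  drop -1 from [-1, 4] -> [4]
  drop -1 from [3, 2, -1] -> [3, 2]
  drop -1 from [4, -1] -> [4]
  satisfied 3 clause(s); 5 remain; assigned so far: [1]
unit clause [4] forces x4=T; simplify:
  drop -4 from [3, -4] -> [3]
  satisfied 3 clause(s); 2 remain; assigned so far: [1, 4]
unit clause [3] forces x3=T; simplify:
  satisfied 2 clause(s); 0 remain; assigned so far: [1, 3, 4]

Answer: x1=T x3=T x4=T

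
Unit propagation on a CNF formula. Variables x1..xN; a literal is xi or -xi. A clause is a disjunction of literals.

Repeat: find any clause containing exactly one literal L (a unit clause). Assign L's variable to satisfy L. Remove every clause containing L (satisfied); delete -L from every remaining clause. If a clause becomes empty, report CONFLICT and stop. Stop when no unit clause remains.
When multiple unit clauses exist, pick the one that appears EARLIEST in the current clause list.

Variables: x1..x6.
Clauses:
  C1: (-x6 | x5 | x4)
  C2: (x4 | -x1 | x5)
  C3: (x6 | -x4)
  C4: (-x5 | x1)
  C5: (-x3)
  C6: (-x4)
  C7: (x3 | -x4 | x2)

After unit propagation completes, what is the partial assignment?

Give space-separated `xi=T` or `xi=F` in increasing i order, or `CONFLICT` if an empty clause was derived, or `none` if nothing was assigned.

Answer: x3=F x4=F

Derivation:
unit clause [-3] forces x3=F; simplify:
  drop 3 from [3, -4, 2] -> [-4, 2]
  satisfied 1 clause(s); 6 remain; assigned so far: [3]
unit clause [-4] forces x4=F; simplify:
  drop 4 from [-6, 5, 4] -> [-6, 5]
  drop 4 from [4, -1, 5] -> [-1, 5]
  satisfied 3 clause(s); 3 remain; assigned so far: [3, 4]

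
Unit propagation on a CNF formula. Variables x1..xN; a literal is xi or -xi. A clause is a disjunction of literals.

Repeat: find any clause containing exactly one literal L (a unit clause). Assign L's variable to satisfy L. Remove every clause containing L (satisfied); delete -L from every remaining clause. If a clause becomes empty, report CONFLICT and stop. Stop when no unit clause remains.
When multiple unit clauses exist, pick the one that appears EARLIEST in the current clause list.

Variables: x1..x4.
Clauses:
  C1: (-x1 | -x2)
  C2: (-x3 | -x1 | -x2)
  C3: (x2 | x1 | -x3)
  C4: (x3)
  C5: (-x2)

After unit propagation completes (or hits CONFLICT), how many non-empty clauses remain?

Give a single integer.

Answer: 0

Derivation:
unit clause [3] forces x3=T; simplify:
  drop -3 from [-3, -1, -2] -> [-1, -2]
  drop -3 from [2, 1, -3] -> [2, 1]
  satisfied 1 clause(s); 4 remain; assigned so far: [3]
unit clause [-2] forces x2=F; simplify:
  drop 2 from [2, 1] -> [1]
  satisfied 3 clause(s); 1 remain; assigned so far: [2, 3]
unit clause [1] forces x1=T; simplify:
  satisfied 1 clause(s); 0 remain; assigned so far: [1, 2, 3]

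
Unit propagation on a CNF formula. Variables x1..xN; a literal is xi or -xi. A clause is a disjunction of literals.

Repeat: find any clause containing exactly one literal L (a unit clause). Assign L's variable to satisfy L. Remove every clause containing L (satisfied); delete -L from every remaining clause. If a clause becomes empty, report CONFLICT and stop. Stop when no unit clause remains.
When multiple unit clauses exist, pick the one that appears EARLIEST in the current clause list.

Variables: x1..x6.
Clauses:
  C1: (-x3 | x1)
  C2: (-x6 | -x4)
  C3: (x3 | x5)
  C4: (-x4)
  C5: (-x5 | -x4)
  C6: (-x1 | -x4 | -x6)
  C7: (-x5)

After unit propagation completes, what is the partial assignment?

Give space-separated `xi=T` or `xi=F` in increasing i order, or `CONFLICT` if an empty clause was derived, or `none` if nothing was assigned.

unit clause [-4] forces x4=F; simplify:
  satisfied 4 clause(s); 3 remain; assigned so far: [4]
unit clause [-5] forces x5=F; simplify:
  drop 5 from [3, 5] -> [3]
  satisfied 1 clause(s); 2 remain; assigned so far: [4, 5]
unit clause [3] forces x3=T; simplify:
  drop -3 from [-3, 1] -> [1]
  satisfied 1 clause(s); 1 remain; assigned so far: [3, 4, 5]
unit clause [1] forces x1=T; simplify:
  satisfied 1 clause(s); 0 remain; assigned so far: [1, 3, 4, 5]

Answer: x1=T x3=T x4=F x5=F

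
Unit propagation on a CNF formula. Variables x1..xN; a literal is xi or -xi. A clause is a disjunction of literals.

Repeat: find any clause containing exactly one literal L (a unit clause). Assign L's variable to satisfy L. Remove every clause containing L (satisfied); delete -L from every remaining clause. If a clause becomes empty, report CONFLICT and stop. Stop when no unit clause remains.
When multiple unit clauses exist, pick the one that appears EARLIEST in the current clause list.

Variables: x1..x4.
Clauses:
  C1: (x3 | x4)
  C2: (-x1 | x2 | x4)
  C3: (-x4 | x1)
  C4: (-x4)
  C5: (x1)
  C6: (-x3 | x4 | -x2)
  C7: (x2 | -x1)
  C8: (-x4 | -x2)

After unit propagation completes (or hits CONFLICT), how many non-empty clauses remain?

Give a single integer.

Answer: 0

Derivation:
unit clause [-4] forces x4=F; simplify:
  drop 4 from [3, 4] -> [3]
  drop 4 from [-1, 2, 4] -> [-1, 2]
  drop 4 from [-3, 4, -2] -> [-3, -2]
  satisfied 3 clause(s); 5 remain; assigned so far: [4]
unit clause [3] forces x3=T; simplify:
  drop -3 from [-3, -2] -> [-2]
  satisfied 1 clause(s); 4 remain; assigned so far: [3, 4]
unit clause [1] forces x1=T; simplify:
  drop -1 from [-1, 2] -> [2]
  drop -1 from [2, -1] -> [2]
  satisfied 1 clause(s); 3 remain; assigned so far: [1, 3, 4]
unit clause [2] forces x2=T; simplify:
  drop -2 from [-2] -> [] (empty!)
  satisfied 2 clause(s); 1 remain; assigned so far: [1, 2, 3, 4]
CONFLICT (empty clause)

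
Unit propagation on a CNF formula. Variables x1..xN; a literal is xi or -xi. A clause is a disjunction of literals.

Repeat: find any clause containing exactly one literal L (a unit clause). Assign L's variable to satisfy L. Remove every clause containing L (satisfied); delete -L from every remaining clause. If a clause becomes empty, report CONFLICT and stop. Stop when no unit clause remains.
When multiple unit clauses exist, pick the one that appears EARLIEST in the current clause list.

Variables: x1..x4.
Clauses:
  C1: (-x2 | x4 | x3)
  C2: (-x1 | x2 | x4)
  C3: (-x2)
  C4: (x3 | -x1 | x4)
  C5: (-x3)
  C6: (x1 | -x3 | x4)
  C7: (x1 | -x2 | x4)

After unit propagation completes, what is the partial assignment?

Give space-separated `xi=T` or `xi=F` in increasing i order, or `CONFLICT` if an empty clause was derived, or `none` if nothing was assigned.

Answer: x2=F x3=F

Derivation:
unit clause [-2] forces x2=F; simplify:
  drop 2 from [-1, 2, 4] -> [-1, 4]
  satisfied 3 clause(s); 4 remain; assigned so far: [2]
unit clause [-3] forces x3=F; simplify:
  drop 3 from [3, -1, 4] -> [-1, 4]
  satisfied 2 clause(s); 2 remain; assigned so far: [2, 3]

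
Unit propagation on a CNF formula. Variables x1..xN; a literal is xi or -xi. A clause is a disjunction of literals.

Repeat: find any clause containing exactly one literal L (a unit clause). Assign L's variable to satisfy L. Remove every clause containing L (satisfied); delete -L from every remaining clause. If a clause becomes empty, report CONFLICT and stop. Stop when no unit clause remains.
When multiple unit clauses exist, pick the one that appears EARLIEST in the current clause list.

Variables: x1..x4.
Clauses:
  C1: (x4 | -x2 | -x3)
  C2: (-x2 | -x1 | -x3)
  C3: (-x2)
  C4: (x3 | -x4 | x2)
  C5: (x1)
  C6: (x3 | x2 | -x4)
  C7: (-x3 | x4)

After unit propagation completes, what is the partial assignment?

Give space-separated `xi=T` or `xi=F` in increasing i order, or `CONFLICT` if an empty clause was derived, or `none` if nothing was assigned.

unit clause [-2] forces x2=F; simplify:
  drop 2 from [3, -4, 2] -> [3, -4]
  drop 2 from [3, 2, -4] -> [3, -4]
  satisfied 3 clause(s); 4 remain; assigned so far: [2]
unit clause [1] forces x1=T; simplify:
  satisfied 1 clause(s); 3 remain; assigned so far: [1, 2]

Answer: x1=T x2=F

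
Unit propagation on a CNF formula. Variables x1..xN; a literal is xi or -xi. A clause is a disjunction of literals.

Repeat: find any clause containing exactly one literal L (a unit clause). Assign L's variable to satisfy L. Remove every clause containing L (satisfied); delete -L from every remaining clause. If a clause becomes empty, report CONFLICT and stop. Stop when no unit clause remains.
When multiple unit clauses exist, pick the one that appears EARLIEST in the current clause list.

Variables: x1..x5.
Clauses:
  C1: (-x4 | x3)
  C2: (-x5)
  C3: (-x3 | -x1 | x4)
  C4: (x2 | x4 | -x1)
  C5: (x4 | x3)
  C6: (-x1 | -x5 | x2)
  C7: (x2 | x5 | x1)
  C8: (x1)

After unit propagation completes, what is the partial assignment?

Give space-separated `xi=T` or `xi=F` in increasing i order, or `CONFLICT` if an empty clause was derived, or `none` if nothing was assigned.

unit clause [-5] forces x5=F; simplify:
  drop 5 from [2, 5, 1] -> [2, 1]
  satisfied 2 clause(s); 6 remain; assigned so far: [5]
unit clause [1] forces x1=T; simplify:
  drop -1 from [-3, -1, 4] -> [-3, 4]
  drop -1 from [2, 4, -1] -> [2, 4]
  satisfied 2 clause(s); 4 remain; assigned so far: [1, 5]

Answer: x1=T x5=F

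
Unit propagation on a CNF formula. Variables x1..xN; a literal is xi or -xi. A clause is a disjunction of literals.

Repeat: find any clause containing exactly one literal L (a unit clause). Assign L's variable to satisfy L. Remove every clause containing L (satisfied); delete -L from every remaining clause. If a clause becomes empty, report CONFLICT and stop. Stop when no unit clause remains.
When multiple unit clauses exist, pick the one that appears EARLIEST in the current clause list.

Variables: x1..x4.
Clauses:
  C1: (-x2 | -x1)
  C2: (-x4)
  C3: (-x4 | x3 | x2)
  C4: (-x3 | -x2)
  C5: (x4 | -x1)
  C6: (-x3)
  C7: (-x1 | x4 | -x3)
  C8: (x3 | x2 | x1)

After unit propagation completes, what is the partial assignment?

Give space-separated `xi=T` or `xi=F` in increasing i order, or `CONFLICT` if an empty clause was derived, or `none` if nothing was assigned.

unit clause [-4] forces x4=F; simplify:
  drop 4 from [4, -1] -> [-1]
  drop 4 from [-1, 4, -3] -> [-1, -3]
  satisfied 2 clause(s); 6 remain; assigned so far: [4]
unit clause [-1] forces x1=F; simplify:
  drop 1 from [3, 2, 1] -> [3, 2]
  satisfied 3 clause(s); 3 remain; assigned so far: [1, 4]
unit clause [-3] forces x3=F; simplify:
  drop 3 from [3, 2] -> [2]
  satisfied 2 clause(s); 1 remain; assigned so far: [1, 3, 4]
unit clause [2] forces x2=T; simplify:
  satisfied 1 clause(s); 0 remain; assigned so far: [1, 2, 3, 4]

Answer: x1=F x2=T x3=F x4=F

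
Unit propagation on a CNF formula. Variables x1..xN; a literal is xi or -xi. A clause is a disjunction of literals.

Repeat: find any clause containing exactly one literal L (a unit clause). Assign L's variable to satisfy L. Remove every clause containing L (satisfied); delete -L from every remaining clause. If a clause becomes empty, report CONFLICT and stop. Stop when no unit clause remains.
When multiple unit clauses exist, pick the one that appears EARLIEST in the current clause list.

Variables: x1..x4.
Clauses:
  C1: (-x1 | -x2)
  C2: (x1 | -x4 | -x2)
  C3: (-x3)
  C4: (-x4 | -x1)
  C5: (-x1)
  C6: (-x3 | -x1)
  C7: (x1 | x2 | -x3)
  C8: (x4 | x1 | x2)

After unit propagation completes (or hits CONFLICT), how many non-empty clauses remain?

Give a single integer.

Answer: 2

Derivation:
unit clause [-3] forces x3=F; simplify:
  satisfied 3 clause(s); 5 remain; assigned so far: [3]
unit clause [-1] forces x1=F; simplify:
  drop 1 from [1, -4, -2] -> [-4, -2]
  drop 1 from [4, 1, 2] -> [4, 2]
  satisfied 3 clause(s); 2 remain; assigned so far: [1, 3]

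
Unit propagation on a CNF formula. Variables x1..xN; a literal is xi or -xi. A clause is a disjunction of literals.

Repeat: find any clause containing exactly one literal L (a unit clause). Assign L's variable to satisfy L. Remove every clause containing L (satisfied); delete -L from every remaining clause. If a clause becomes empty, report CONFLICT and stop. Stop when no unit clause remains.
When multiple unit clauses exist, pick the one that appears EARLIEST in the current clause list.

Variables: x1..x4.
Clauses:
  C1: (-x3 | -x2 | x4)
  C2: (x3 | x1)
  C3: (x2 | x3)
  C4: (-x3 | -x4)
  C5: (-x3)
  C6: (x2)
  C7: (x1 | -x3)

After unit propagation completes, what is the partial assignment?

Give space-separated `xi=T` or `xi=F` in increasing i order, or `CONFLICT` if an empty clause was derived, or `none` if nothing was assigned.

Answer: x1=T x2=T x3=F

Derivation:
unit clause [-3] forces x3=F; simplify:
  drop 3 from [3, 1] -> [1]
  drop 3 from [2, 3] -> [2]
  satisfied 4 clause(s); 3 remain; assigned so far: [3]
unit clause [1] forces x1=T; simplify:
  satisfied 1 clause(s); 2 remain; assigned so far: [1, 3]
unit clause [2] forces x2=T; simplify:
  satisfied 2 clause(s); 0 remain; assigned so far: [1, 2, 3]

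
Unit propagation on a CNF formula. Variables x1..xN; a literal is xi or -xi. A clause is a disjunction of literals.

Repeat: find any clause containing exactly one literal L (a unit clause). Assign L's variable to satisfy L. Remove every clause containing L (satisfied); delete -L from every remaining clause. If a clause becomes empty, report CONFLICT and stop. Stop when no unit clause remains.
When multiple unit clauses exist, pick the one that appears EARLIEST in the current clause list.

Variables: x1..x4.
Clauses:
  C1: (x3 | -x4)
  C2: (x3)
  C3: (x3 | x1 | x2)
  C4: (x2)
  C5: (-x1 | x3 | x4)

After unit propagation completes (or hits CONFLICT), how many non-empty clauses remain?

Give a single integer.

unit clause [3] forces x3=T; simplify:
  satisfied 4 clause(s); 1 remain; assigned so far: [3]
unit clause [2] forces x2=T; simplify:
  satisfied 1 clause(s); 0 remain; assigned so far: [2, 3]

Answer: 0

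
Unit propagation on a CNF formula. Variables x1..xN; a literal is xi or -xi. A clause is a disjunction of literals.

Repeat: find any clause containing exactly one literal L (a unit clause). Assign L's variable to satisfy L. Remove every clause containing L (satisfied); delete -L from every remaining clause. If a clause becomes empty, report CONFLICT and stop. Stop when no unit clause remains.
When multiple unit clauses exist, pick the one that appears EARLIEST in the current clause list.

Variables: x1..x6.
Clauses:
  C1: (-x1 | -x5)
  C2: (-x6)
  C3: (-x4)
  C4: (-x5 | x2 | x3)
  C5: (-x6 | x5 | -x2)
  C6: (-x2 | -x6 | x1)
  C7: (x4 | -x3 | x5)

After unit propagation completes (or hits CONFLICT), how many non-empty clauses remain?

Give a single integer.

Answer: 3

Derivation:
unit clause [-6] forces x6=F; simplify:
  satisfied 3 clause(s); 4 remain; assigned so far: [6]
unit clause [-4] forces x4=F; simplify:
  drop 4 from [4, -3, 5] -> [-3, 5]
  satisfied 1 clause(s); 3 remain; assigned so far: [4, 6]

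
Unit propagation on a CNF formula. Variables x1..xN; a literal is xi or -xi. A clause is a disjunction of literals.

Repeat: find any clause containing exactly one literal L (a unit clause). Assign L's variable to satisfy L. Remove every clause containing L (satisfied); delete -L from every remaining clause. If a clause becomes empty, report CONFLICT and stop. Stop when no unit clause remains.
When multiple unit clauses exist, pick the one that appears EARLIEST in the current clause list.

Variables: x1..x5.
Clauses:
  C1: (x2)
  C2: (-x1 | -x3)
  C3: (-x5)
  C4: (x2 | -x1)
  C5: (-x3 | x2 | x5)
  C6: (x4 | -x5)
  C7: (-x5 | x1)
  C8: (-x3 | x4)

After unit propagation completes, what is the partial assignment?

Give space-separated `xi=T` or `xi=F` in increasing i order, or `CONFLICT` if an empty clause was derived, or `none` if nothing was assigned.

Answer: x2=T x5=F

Derivation:
unit clause [2] forces x2=T; simplify:
  satisfied 3 clause(s); 5 remain; assigned so far: [2]
unit clause [-5] forces x5=F; simplify:
  satisfied 3 clause(s); 2 remain; assigned so far: [2, 5]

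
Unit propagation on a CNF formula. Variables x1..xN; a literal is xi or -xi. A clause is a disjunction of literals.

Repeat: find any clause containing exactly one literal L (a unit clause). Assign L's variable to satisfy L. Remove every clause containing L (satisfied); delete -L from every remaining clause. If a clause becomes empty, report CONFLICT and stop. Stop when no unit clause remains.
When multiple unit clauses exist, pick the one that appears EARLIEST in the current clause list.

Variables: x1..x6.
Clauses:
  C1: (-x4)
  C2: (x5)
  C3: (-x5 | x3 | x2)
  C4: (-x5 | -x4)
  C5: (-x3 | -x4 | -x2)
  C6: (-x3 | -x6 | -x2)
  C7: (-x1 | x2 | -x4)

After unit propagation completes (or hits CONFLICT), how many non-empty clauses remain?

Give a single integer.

unit clause [-4] forces x4=F; simplify:
  satisfied 4 clause(s); 3 remain; assigned so far: [4]
unit clause [5] forces x5=T; simplify:
  drop -5 from [-5, 3, 2] -> [3, 2]
  satisfied 1 clause(s); 2 remain; assigned so far: [4, 5]

Answer: 2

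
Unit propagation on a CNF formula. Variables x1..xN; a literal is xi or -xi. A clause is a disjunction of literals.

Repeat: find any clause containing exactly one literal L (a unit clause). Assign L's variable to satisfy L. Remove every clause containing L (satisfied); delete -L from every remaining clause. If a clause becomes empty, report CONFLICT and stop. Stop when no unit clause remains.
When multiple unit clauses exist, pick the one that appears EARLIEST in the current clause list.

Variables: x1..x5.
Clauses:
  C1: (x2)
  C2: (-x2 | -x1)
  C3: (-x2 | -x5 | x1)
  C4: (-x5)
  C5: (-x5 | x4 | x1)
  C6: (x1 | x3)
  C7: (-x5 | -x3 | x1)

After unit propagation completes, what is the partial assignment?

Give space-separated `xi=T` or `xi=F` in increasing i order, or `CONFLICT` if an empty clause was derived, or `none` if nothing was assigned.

unit clause [2] forces x2=T; simplify:
  drop -2 from [-2, -1] -> [-1]
  drop -2 from [-2, -5, 1] -> [-5, 1]
  satisfied 1 clause(s); 6 remain; assigned so far: [2]
unit clause [-1] forces x1=F; simplify:
  drop 1 from [-5, 1] -> [-5]
  drop 1 from [-5, 4, 1] -> [-5, 4]
  drop 1 from [1, 3] -> [3]
  drop 1 from [-5, -3, 1] -> [-5, -3]
  satisfied 1 clause(s); 5 remain; assigned so far: [1, 2]
unit clause [-5] forces x5=F; simplify:
  satisfied 4 clause(s); 1 remain; assigned so far: [1, 2, 5]
unit clause [3] forces x3=T; simplify:
  satisfied 1 clause(s); 0 remain; assigned so far: [1, 2, 3, 5]

Answer: x1=F x2=T x3=T x5=F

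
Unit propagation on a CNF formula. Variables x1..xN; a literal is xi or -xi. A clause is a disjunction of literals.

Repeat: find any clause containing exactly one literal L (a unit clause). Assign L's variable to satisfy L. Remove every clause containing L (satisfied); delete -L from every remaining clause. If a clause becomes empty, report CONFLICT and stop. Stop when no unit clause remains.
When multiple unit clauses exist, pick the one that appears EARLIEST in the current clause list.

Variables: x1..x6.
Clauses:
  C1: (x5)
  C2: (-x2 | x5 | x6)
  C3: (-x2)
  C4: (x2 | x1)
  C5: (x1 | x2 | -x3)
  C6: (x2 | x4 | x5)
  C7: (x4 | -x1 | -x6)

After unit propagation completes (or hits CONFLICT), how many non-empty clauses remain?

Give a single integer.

Answer: 1

Derivation:
unit clause [5] forces x5=T; simplify:
  satisfied 3 clause(s); 4 remain; assigned so far: [5]
unit clause [-2] forces x2=F; simplify:
  drop 2 from [2, 1] -> [1]
  drop 2 from [1, 2, -3] -> [1, -3]
  satisfied 1 clause(s); 3 remain; assigned so far: [2, 5]
unit clause [1] forces x1=T; simplify:
  drop -1 from [4, -1, -6] -> [4, -6]
  satisfied 2 clause(s); 1 remain; assigned so far: [1, 2, 5]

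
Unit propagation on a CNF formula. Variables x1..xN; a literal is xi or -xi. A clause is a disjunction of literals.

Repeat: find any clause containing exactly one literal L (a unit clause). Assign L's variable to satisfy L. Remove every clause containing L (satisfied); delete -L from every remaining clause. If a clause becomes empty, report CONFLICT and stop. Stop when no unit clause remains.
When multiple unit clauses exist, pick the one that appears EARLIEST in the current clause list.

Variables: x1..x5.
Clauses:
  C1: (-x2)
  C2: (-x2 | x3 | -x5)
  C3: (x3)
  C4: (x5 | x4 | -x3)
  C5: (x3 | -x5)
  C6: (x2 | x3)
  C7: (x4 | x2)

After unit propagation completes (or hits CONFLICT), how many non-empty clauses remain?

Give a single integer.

unit clause [-2] forces x2=F; simplify:
  drop 2 from [2, 3] -> [3]
  drop 2 from [4, 2] -> [4]
  satisfied 2 clause(s); 5 remain; assigned so far: [2]
unit clause [3] forces x3=T; simplify:
  drop -3 from [5, 4, -3] -> [5, 4]
  satisfied 3 clause(s); 2 remain; assigned so far: [2, 3]
unit clause [4] forces x4=T; simplify:
  satisfied 2 clause(s); 0 remain; assigned so far: [2, 3, 4]

Answer: 0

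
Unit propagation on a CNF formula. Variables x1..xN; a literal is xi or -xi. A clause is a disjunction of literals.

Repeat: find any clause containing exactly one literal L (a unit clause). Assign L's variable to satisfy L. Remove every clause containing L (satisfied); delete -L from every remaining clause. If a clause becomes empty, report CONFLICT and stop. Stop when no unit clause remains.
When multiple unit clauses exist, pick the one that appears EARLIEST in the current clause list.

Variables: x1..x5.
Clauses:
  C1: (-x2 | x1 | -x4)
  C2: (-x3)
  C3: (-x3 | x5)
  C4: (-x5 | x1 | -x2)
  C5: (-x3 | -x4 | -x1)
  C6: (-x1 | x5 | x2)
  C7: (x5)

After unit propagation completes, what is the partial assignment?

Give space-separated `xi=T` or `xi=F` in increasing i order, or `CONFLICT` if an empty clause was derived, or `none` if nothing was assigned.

Answer: x3=F x5=T

Derivation:
unit clause [-3] forces x3=F; simplify:
  satisfied 3 clause(s); 4 remain; assigned so far: [3]
unit clause [5] forces x5=T; simplify:
  drop -5 from [-5, 1, -2] -> [1, -2]
  satisfied 2 clause(s); 2 remain; assigned so far: [3, 5]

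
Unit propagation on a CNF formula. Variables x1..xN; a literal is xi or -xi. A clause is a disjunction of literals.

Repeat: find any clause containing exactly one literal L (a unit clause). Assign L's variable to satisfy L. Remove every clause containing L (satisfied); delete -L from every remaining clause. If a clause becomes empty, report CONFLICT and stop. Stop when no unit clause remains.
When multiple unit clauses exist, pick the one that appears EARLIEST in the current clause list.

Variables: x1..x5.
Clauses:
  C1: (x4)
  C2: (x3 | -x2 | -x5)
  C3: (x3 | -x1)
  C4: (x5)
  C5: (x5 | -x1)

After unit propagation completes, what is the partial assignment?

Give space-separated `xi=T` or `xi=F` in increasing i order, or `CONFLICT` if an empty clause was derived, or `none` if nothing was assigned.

unit clause [4] forces x4=T; simplify:
  satisfied 1 clause(s); 4 remain; assigned so far: [4]
unit clause [5] forces x5=T; simplify:
  drop -5 from [3, -2, -5] -> [3, -2]
  satisfied 2 clause(s); 2 remain; assigned so far: [4, 5]

Answer: x4=T x5=T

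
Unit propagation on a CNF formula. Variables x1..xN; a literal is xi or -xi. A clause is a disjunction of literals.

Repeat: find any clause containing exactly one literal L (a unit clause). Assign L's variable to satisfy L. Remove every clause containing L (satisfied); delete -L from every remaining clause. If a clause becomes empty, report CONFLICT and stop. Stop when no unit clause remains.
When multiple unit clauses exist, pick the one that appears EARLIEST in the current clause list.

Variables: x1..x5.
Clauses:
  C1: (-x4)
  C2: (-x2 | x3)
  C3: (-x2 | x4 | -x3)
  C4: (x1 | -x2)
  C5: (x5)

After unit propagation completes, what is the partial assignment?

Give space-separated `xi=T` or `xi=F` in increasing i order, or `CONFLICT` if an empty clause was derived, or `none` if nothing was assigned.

Answer: x4=F x5=T

Derivation:
unit clause [-4] forces x4=F; simplify:
  drop 4 from [-2, 4, -3] -> [-2, -3]
  satisfied 1 clause(s); 4 remain; assigned so far: [4]
unit clause [5] forces x5=T; simplify:
  satisfied 1 clause(s); 3 remain; assigned so far: [4, 5]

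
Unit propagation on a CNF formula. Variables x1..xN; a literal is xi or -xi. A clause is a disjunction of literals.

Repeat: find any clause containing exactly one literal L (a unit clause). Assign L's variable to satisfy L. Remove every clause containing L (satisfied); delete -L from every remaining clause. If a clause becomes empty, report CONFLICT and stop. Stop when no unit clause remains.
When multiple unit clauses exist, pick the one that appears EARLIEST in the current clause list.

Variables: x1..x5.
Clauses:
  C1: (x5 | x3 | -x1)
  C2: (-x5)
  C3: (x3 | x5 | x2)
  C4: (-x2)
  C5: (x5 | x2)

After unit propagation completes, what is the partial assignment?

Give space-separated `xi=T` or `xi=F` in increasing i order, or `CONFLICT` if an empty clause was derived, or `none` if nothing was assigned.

unit clause [-5] forces x5=F; simplify:
  drop 5 from [5, 3, -1] -> [3, -1]
  drop 5 from [3, 5, 2] -> [3, 2]
  drop 5 from [5, 2] -> [2]
  satisfied 1 clause(s); 4 remain; assigned so far: [5]
unit clause [-2] forces x2=F; simplify:
  drop 2 from [3, 2] -> [3]
  drop 2 from [2] -> [] (empty!)
  satisfied 1 clause(s); 3 remain; assigned so far: [2, 5]
CONFLICT (empty clause)

Answer: CONFLICT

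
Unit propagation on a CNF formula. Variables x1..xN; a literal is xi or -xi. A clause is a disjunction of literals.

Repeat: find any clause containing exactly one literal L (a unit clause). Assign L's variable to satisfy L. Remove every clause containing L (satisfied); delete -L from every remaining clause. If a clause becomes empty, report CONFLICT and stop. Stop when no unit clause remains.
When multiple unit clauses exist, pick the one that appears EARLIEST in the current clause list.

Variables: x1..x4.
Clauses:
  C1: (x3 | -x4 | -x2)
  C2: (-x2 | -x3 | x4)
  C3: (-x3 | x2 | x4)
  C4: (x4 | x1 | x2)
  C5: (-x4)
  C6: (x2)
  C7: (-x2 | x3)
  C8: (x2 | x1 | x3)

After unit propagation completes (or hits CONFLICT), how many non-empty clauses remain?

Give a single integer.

Answer: 0

Derivation:
unit clause [-4] forces x4=F; simplify:
  drop 4 from [-2, -3, 4] -> [-2, -3]
  drop 4 from [-3, 2, 4] -> [-3, 2]
  drop 4 from [4, 1, 2] -> [1, 2]
  satisfied 2 clause(s); 6 remain; assigned so far: [4]
unit clause [2] forces x2=T; simplify:
  drop -2 from [-2, -3] -> [-3]
  drop -2 from [-2, 3] -> [3]
  satisfied 4 clause(s); 2 remain; assigned so far: [2, 4]
unit clause [-3] forces x3=F; simplify:
  drop 3 from [3] -> [] (empty!)
  satisfied 1 clause(s); 1 remain; assigned so far: [2, 3, 4]
CONFLICT (empty clause)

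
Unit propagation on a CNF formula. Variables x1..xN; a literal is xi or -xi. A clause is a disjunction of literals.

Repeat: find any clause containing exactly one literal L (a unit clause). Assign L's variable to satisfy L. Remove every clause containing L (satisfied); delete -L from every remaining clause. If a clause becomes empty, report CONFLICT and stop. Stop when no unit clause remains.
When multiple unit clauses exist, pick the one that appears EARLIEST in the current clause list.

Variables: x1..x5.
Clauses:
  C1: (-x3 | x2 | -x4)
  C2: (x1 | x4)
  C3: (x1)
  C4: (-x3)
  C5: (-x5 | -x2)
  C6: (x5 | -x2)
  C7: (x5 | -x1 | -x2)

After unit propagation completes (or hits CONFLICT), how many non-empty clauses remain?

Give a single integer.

Answer: 3

Derivation:
unit clause [1] forces x1=T; simplify:
  drop -1 from [5, -1, -2] -> [5, -2]
  satisfied 2 clause(s); 5 remain; assigned so far: [1]
unit clause [-3] forces x3=F; simplify:
  satisfied 2 clause(s); 3 remain; assigned so far: [1, 3]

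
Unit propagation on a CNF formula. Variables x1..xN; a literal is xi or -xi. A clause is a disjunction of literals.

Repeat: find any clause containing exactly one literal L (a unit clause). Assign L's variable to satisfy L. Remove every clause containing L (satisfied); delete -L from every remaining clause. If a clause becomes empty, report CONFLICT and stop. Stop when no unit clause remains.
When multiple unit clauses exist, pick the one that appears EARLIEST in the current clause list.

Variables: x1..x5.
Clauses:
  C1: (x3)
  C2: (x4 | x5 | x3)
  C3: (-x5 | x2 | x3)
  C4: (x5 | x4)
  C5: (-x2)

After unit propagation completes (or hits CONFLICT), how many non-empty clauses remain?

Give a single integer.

Answer: 1

Derivation:
unit clause [3] forces x3=T; simplify:
  satisfied 3 clause(s); 2 remain; assigned so far: [3]
unit clause [-2] forces x2=F; simplify:
  satisfied 1 clause(s); 1 remain; assigned so far: [2, 3]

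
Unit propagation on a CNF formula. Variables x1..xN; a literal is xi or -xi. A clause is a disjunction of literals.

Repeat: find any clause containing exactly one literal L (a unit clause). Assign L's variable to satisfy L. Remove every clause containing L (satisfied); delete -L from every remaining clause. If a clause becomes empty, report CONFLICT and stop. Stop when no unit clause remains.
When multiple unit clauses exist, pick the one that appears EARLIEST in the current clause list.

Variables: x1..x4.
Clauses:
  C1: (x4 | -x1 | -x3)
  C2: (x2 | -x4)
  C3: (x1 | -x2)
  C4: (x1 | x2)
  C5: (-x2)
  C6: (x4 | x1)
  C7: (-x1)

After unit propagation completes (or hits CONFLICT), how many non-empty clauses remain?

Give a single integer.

Answer: 1

Derivation:
unit clause [-2] forces x2=F; simplify:
  drop 2 from [2, -4] -> [-4]
  drop 2 from [1, 2] -> [1]
  satisfied 2 clause(s); 5 remain; assigned so far: [2]
unit clause [-4] forces x4=F; simplify:
  drop 4 from [4, -1, -3] -> [-1, -3]
  drop 4 from [4, 1] -> [1]
  satisfied 1 clause(s); 4 remain; assigned so far: [2, 4]
unit clause [1] forces x1=T; simplify:
  drop -1 from [-1, -3] -> [-3]
  drop -1 from [-1] -> [] (empty!)
  satisfied 2 clause(s); 2 remain; assigned so far: [1, 2, 4]
CONFLICT (empty clause)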